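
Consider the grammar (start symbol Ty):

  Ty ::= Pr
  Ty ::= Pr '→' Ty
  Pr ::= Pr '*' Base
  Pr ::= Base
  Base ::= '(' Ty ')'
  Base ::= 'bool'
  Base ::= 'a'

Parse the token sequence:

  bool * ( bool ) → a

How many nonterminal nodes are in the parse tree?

[Ty [Pr [Pr [Base bool]] * [Base ( [Ty [Pr [Base bool]]] )]] → [Ty [Pr [Base a]]]]

11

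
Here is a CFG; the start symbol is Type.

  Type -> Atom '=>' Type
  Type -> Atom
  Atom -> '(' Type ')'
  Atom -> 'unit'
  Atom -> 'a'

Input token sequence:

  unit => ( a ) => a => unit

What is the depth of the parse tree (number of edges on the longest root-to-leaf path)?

5

[Type [Atom unit] => [Type [Atom ( [Type [Atom a]] )] => [Type [Atom a] => [Type [Atom unit]]]]]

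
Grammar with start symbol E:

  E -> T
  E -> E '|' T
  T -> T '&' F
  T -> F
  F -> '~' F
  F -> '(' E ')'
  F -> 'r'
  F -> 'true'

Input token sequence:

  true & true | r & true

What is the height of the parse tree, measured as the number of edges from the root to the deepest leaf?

[E [E [T [T [F true]] & [F true]]] | [T [T [F r]] & [F true]]]

5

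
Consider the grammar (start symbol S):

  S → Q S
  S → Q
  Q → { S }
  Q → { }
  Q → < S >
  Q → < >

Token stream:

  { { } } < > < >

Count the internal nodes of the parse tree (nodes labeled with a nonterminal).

[S [Q { [S [Q { }]] }] [S [Q < >] [S [Q < >]]]]

8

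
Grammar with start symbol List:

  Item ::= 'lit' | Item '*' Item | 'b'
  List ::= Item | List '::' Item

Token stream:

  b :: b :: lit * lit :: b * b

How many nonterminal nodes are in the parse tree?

[List [List [List [List [Item b]] :: [Item b]] :: [Item [Item lit] * [Item lit]]] :: [Item [Item b] * [Item b]]]

12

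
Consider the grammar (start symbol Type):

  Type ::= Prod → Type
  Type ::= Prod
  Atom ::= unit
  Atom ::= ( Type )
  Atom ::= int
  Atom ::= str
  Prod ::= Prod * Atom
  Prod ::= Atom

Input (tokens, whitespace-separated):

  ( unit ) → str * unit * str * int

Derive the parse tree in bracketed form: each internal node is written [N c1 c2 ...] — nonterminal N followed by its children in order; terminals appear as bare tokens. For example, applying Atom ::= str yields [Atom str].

[Type [Prod [Atom ( [Type [Prod [Atom unit]]] )]] → [Type [Prod [Prod [Prod [Prod [Atom str]] * [Atom unit]] * [Atom str]] * [Atom int]]]]

Type
Prod → Type
Atom → Type
( Type ) → Type
( Prod ) → Type
( Atom ) → Type
( unit ) → Type
( unit ) → Prod
( unit ) → Prod * Atom
( unit ) → Prod * Atom * Atom
( unit ) → Prod * Atom * Atom * Atom
( unit ) → Atom * Atom * Atom * Atom
( unit ) → str * Atom * Atom * Atom
( unit ) → str * unit * Atom * Atom
( unit ) → str * unit * str * Atom
( unit ) → str * unit * str * int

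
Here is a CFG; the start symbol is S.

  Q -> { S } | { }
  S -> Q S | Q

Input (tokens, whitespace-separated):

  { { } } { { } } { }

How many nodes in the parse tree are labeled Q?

[S [Q { [S [Q { }]] }] [S [Q { [S [Q { }]] }] [S [Q { }]]]]

5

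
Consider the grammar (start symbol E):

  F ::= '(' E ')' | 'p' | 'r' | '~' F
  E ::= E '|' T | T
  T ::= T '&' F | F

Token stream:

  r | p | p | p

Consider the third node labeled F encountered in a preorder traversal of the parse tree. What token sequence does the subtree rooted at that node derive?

p

[E [E [E [E [T [F r]]] | [T [F p]]] | [T [F p]]] | [T [F p]]]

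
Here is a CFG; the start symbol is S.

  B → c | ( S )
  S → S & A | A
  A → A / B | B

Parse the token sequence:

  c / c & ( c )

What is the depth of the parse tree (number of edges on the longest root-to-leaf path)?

6

[S [S [A [A [B c]] / [B c]]] & [A [B ( [S [A [B c]]] )]]]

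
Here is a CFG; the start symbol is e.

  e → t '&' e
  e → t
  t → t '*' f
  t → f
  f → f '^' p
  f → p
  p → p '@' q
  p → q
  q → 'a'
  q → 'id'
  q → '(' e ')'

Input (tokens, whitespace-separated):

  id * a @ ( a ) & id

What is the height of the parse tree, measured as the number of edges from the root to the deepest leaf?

[e [t [t [f [p [q id]]]] * [f [p [p [q a]] @ [q ( [e [t [f [p [q a]]]]] )]]]] & [e [t [f [p [q id]]]]]]

10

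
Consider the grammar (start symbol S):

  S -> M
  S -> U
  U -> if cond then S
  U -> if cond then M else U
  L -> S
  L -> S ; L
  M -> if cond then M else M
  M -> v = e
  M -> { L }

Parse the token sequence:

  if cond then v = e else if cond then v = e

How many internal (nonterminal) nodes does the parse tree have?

6

[S [U if cond then [M v = e] else [U if cond then [S [M v = e]]]]]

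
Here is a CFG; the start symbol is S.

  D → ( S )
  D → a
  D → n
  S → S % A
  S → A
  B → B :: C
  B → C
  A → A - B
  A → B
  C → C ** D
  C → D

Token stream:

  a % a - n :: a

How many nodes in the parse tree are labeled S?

2

[S [S [A [B [C [D a]]]]] % [A [A [B [C [D a]]]] - [B [B [C [D n]]] :: [C [D a]]]]]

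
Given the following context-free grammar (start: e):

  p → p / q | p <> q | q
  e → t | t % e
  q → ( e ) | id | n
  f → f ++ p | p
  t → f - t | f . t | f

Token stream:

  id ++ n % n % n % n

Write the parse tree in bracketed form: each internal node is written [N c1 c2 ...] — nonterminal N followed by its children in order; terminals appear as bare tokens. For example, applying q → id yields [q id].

[e [t [f [f [p [q id]]] ++ [p [q n]]]] % [e [t [f [p [q n]]]] % [e [t [f [p [q n]]]] % [e [t [f [p [q n]]]]]]]]

e
t % e
f % e
f ++ p % e
p ++ p % e
q ++ p % e
id ++ p % e
id ++ q % e
id ++ n % e
id ++ n % t % e
id ++ n % f % e
id ++ n % p % e
id ++ n % q % e
id ++ n % n % e
id ++ n % n % t % e
id ++ n % n % f % e
id ++ n % n % p % e
id ++ n % n % q % e
id ++ n % n % n % e
id ++ n % n % n % t
id ++ n % n % n % f
id ++ n % n % n % p
id ++ n % n % n % q
id ++ n % n % n % n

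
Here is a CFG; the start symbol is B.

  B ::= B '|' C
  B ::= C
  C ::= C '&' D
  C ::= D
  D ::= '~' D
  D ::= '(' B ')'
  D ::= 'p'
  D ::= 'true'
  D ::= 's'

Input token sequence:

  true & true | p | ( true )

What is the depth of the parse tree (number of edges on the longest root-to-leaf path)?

[B [B [B [C [C [D true]] & [D true]]] | [C [D p]]] | [C [D ( [B [C [D true]]] )]]]

6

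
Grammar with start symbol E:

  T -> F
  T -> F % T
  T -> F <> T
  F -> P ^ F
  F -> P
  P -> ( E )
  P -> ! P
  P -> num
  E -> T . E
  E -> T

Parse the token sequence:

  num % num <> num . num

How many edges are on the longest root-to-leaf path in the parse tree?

6

[E [T [F [P num]] % [T [F [P num]] <> [T [F [P num]]]]] . [E [T [F [P num]]]]]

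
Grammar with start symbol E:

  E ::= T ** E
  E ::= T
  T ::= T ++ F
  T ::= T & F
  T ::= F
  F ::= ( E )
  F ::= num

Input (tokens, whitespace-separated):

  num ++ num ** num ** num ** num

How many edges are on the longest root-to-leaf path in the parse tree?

6

[E [T [T [F num]] ++ [F num]] ** [E [T [F num]] ** [E [T [F num]] ** [E [T [F num]]]]]]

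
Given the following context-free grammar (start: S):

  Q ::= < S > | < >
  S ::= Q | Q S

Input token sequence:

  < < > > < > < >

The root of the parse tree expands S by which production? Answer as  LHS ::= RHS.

S ::= Q S

[S [Q < [S [Q < >]] >] [S [Q < >] [S [Q < >]]]]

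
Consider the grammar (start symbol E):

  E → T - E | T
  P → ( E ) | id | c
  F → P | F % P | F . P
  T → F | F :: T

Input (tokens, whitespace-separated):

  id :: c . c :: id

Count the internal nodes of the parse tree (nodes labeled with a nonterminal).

[E [T [F [P id]] :: [T [F [F [P c]] . [P c]] :: [T [F [P id]]]]]]

12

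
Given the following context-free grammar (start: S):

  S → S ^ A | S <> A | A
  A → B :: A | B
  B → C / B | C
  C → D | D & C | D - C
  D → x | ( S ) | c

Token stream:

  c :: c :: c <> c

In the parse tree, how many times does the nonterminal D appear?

4

[S [S [A [B [C [D c]]] :: [A [B [C [D c]]] :: [A [B [C [D c]]]]]]] <> [A [B [C [D c]]]]]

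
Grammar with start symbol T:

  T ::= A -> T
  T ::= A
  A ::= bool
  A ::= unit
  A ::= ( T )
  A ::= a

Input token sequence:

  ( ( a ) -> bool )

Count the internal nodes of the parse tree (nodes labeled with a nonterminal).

8

[T [A ( [T [A ( [T [A a]] )] -> [T [A bool]]] )]]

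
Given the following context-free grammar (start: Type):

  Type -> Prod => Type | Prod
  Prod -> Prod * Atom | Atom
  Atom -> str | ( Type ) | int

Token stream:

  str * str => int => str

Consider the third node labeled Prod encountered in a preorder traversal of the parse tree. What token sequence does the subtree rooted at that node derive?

int

[Type [Prod [Prod [Atom str]] * [Atom str]] => [Type [Prod [Atom int]] => [Type [Prod [Atom str]]]]]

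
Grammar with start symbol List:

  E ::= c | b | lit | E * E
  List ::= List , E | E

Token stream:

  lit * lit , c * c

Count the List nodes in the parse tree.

2

[List [List [E [E lit] * [E lit]]] , [E [E c] * [E c]]]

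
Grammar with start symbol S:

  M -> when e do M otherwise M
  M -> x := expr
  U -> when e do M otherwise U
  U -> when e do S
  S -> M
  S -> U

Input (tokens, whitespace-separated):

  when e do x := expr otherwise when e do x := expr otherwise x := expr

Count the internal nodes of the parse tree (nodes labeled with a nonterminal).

[S [M when e do [M x := expr] otherwise [M when e do [M x := expr] otherwise [M x := expr]]]]

6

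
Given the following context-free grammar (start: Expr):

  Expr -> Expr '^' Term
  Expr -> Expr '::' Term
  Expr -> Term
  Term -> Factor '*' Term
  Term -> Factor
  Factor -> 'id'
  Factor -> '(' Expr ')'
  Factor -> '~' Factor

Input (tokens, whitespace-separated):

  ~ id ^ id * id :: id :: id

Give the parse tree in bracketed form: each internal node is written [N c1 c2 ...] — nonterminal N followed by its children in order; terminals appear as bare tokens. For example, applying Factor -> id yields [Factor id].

Expr
Expr :: Term
Expr :: Term :: Term
Expr ^ Term :: Term :: Term
Term ^ Term :: Term :: Term
Factor ^ Term :: Term :: Term
~ Factor ^ Term :: Term :: Term
~ id ^ Term :: Term :: Term
~ id ^ Factor * Term :: Term :: Term
~ id ^ id * Term :: Term :: Term
~ id ^ id * Factor :: Term :: Term
~ id ^ id * id :: Term :: Term
~ id ^ id * id :: Factor :: Term
~ id ^ id * id :: id :: Term
~ id ^ id * id :: id :: Factor
~ id ^ id * id :: id :: id

[Expr [Expr [Expr [Expr [Term [Factor ~ [Factor id]]]] ^ [Term [Factor id] * [Term [Factor id]]]] :: [Term [Factor id]]] :: [Term [Factor id]]]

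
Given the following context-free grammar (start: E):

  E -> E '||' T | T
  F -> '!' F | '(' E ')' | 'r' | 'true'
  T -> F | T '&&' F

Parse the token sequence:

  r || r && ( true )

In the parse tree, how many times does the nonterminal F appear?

4

[E [E [T [F r]]] || [T [T [F r]] && [F ( [E [T [F true]]] )]]]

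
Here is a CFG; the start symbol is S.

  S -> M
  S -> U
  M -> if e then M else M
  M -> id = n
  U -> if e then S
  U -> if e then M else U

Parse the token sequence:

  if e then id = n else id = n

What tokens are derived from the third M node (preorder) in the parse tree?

[S [M if e then [M id = n] else [M id = n]]]

id = n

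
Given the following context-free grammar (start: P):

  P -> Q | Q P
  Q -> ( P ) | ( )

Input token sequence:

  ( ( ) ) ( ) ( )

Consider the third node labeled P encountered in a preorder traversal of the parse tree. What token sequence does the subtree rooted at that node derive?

[P [Q ( [P [Q ( )]] )] [P [Q ( )] [P [Q ( )]]]]

( ) ( )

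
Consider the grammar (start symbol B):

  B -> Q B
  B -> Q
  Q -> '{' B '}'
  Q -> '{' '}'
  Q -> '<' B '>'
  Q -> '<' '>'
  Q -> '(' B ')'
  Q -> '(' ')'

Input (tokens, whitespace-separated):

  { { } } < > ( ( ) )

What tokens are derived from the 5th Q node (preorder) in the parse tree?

( )

[B [Q { [B [Q { }]] }] [B [Q < >] [B [Q ( [B [Q ( )]] )]]]]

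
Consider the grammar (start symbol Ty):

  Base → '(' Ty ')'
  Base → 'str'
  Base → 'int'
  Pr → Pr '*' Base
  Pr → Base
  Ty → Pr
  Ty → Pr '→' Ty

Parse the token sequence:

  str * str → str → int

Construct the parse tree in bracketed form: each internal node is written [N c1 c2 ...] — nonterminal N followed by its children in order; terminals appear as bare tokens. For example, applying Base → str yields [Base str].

[Ty [Pr [Pr [Base str]] * [Base str]] → [Ty [Pr [Base str]] → [Ty [Pr [Base int]]]]]

Ty
Pr → Ty
Pr * Base → Ty
Base * Base → Ty
str * Base → Ty
str * str → Ty
str * str → Pr → Ty
str * str → Base → Ty
str * str → str → Ty
str * str → str → Pr
str * str → str → Base
str * str → str → int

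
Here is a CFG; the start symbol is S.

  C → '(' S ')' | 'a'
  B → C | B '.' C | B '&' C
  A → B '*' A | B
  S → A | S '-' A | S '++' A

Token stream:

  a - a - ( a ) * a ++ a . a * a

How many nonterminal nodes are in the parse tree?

[S [S [S [S [A [B [C a]]]] - [A [B [C a]]]] - [A [B [C ( [S [A [B [C a]]]] )]] * [A [B [C a]]]]] ++ [A [B [B [C a]] . [C a]] * [A [B [C a]]]]]

28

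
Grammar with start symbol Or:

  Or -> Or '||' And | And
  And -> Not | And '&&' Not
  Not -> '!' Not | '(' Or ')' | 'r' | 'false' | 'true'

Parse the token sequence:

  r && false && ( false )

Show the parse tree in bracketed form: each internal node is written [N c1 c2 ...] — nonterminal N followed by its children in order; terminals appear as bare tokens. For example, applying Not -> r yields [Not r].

[Or [And [And [And [Not r]] && [Not false]] && [Not ( [Or [And [Not false]]] )]]]

Or
And
And && Not
And && Not && Not
Not && Not && Not
r && Not && Not
r && false && Not
r && false && ( Or )
r && false && ( And )
r && false && ( Not )
r && false && ( false )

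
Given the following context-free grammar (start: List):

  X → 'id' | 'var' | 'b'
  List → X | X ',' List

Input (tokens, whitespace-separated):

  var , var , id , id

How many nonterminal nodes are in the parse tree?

8

[List [X var] , [List [X var] , [List [X id] , [List [X id]]]]]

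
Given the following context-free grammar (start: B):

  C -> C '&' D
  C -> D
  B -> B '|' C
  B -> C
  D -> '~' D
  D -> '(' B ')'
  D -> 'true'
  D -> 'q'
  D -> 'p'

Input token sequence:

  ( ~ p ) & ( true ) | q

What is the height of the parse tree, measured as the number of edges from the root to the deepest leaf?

[B [B [C [C [D ( [B [C [D ~ [D p]]]] )]] & [D ( [B [C [D true]]] )]]] | [C [D q]]]

9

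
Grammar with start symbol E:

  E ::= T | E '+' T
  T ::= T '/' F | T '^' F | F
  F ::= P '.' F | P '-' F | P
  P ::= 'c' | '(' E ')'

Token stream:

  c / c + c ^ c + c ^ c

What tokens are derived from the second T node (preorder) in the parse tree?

[E [E [E [T [T [F [P c]]] / [F [P c]]]] + [T [T [F [P c]]] ^ [F [P c]]]] + [T [T [F [P c]]] ^ [F [P c]]]]

c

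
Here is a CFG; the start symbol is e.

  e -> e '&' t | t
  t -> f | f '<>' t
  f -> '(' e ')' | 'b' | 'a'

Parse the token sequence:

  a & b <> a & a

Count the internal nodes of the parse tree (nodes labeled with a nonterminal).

[e [e [e [t [f a]]] & [t [f b] <> [t [f a]]]] & [t [f a]]]

11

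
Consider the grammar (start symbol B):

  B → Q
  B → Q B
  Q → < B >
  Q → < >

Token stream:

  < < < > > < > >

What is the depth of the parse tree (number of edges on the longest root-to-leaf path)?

6

[B [Q < [B [Q < [B [Q < >]] >] [B [Q < >]]] >]]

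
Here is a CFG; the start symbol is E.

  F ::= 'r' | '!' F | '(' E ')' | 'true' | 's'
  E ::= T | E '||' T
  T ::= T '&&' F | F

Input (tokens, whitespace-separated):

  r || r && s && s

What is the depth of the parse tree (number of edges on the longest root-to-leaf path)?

5

[E [E [T [F r]]] || [T [T [T [F r]] && [F s]] && [F s]]]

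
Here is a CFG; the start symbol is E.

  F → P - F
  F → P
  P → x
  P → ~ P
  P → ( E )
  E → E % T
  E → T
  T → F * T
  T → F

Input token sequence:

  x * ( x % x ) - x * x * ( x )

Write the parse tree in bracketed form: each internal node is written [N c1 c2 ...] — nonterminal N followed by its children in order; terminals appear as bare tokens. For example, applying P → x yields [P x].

[E [T [F [P x]] * [T [F [P ( [E [E [T [F [P x]]]] % [T [F [P x]]]] )] - [F [P x]]] * [T [F [P x]] * [T [F [P ( [E [T [F [P x]]]] )]]]]]]]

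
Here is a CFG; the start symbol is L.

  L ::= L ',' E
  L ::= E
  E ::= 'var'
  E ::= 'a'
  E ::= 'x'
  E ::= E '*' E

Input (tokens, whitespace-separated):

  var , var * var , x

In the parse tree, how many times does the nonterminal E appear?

[L [L [L [E var]] , [E [E var] * [E var]]] , [E x]]

5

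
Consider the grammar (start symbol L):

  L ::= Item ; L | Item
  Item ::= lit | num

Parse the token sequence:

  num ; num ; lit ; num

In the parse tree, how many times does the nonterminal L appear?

4

[L [Item num] ; [L [Item num] ; [L [Item lit] ; [L [Item num]]]]]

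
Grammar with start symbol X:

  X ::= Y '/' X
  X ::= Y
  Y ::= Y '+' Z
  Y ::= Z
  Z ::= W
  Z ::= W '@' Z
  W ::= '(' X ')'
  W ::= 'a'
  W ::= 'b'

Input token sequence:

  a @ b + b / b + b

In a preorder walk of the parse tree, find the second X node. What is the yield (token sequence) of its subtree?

b + b

[X [Y [Y [Z [W a] @ [Z [W b]]]] + [Z [W b]]] / [X [Y [Y [Z [W b]]] + [Z [W b]]]]]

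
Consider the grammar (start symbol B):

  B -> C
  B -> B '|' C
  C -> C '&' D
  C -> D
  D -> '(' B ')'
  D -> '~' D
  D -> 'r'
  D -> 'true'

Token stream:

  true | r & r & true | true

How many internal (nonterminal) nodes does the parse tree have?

[B [B [B [C [D true]]] | [C [C [C [D r]] & [D r]] & [D true]]] | [C [D true]]]

13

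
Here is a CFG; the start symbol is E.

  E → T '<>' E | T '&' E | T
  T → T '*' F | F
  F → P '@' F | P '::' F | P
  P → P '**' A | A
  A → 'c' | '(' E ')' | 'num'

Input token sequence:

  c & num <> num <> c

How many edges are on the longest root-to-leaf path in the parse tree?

[E [T [F [P [A c]]]] & [E [T [F [P [A num]]]] <> [E [T [F [P [A num]]]] <> [E [T [F [P [A c]]]]]]]]

8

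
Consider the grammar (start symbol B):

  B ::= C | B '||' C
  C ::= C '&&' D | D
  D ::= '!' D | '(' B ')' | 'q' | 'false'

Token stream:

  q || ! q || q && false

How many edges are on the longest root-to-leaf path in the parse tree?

[B [B [B [C [D q]]] || [C [D ! [D q]]]] || [C [C [D q]] && [D false]]]

5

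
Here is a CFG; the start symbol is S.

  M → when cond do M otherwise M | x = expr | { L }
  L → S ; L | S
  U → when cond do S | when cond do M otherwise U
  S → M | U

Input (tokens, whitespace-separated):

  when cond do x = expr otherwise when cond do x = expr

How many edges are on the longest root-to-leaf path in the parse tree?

[S [U when cond do [M x = expr] otherwise [U when cond do [S [M x = expr]]]]]

5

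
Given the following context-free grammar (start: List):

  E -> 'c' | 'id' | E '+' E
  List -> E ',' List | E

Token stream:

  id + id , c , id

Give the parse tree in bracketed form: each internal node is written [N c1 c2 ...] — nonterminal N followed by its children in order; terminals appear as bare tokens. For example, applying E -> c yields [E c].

[List [E [E id] + [E id]] , [List [E c] , [List [E id]]]]

List
E , List
E + E , List
id + E , List
id + id , List
id + id , E , List
id + id , c , List
id + id , c , E
id + id , c , id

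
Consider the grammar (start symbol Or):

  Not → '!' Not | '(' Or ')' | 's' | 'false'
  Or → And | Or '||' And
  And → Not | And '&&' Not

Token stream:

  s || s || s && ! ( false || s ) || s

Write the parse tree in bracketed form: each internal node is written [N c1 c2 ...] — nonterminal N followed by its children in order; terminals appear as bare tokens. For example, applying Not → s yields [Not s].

[Or [Or [Or [Or [And [Not s]]] || [And [Not s]]] || [And [And [Not s]] && [Not ! [Not ( [Or [Or [And [Not false]]] || [And [Not s]]] )]]]] || [And [Not s]]]

Or
Or || And
Or || And || And
Or || And || And || And
And || And || And || And
Not || And || And || And
s || And || And || And
s || Not || And || And
s || s || And || And
s || s || And && Not || And
s || s || Not && Not || And
s || s || s && Not || And
s || s || s && ! Not || And
s || s || s && ! ( Or ) || And
s || s || s && ! ( Or || And ) || And
s || s || s && ! ( And || And ) || And
s || s || s && ! ( Not || And ) || And
s || s || s && ! ( false || And ) || And
s || s || s && ! ( false || Not ) || And
s || s || s && ! ( false || s ) || And
s || s || s && ! ( false || s ) || Not
s || s || s && ! ( false || s ) || s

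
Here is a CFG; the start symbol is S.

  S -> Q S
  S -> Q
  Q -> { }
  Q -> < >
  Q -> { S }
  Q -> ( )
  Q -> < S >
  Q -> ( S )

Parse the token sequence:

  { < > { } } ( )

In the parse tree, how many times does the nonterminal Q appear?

4

[S [Q { [S [Q < >] [S [Q { }]]] }] [S [Q ( )]]]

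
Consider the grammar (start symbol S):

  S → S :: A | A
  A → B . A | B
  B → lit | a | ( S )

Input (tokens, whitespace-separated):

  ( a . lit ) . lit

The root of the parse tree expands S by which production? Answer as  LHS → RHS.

[S [A [B ( [S [A [B a] . [A [B lit]]]] )] . [A [B lit]]]]

S → A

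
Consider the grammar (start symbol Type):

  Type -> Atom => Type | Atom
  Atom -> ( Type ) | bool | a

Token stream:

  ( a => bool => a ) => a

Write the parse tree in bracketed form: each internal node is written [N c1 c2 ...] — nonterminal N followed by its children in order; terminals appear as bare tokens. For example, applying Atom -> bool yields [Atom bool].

[Type [Atom ( [Type [Atom a] => [Type [Atom bool] => [Type [Atom a]]]] )] => [Type [Atom a]]]

Type
Atom => Type
( Type ) => Type
( Atom => Type ) => Type
( a => Type ) => Type
( a => Atom => Type ) => Type
( a => bool => Type ) => Type
( a => bool => Atom ) => Type
( a => bool => a ) => Type
( a => bool => a ) => Atom
( a => bool => a ) => a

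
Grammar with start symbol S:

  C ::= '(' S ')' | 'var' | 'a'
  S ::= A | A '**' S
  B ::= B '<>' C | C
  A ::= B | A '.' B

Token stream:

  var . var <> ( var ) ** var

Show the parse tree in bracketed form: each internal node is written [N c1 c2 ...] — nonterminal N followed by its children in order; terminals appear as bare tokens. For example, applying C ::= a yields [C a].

S
A ** S
A . B ** S
B . B ** S
C . B ** S
var . B ** S
var . B <> C ** S
var . C <> C ** S
var . var <> C ** S
var . var <> ( S ) ** S
var . var <> ( A ) ** S
var . var <> ( B ) ** S
var . var <> ( C ) ** S
var . var <> ( var ) ** S
var . var <> ( var ) ** A
var . var <> ( var ) ** B
var . var <> ( var ) ** C
var . var <> ( var ) ** var

[S [A [A [B [C var]]] . [B [B [C var]] <> [C ( [S [A [B [C var]]]] )]]] ** [S [A [B [C var]]]]]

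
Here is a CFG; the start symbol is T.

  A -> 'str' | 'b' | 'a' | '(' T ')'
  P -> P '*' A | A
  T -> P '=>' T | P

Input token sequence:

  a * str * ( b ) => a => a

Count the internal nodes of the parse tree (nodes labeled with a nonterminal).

16

[T [P [P [P [A a]] * [A str]] * [A ( [T [P [A b]]] )]] => [T [P [A a]] => [T [P [A a]]]]]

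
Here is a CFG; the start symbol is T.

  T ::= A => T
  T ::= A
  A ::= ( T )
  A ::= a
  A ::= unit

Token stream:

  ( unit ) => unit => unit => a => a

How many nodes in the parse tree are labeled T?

[T [A ( [T [A unit]] )] => [T [A unit] => [T [A unit] => [T [A a] => [T [A a]]]]]]

6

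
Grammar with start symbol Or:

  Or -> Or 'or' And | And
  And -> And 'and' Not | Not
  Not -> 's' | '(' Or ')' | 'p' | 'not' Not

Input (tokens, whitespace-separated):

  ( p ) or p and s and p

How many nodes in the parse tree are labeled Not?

5

[Or [Or [And [Not ( [Or [And [Not p]]] )]]] or [And [And [And [Not p]] and [Not s]] and [Not p]]]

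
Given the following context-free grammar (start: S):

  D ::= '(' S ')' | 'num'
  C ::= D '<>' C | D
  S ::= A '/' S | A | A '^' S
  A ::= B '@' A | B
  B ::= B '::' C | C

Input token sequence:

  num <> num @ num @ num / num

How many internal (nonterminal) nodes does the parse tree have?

[S [A [B [C [D num] <> [C [D num]]]] @ [A [B [C [D num]]] @ [A [B [C [D num]]]]]] / [S [A [B [C [D num]]]]]]

20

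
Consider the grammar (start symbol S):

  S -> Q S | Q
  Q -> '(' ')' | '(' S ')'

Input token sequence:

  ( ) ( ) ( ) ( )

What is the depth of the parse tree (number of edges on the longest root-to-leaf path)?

5

[S [Q ( )] [S [Q ( )] [S [Q ( )] [S [Q ( )]]]]]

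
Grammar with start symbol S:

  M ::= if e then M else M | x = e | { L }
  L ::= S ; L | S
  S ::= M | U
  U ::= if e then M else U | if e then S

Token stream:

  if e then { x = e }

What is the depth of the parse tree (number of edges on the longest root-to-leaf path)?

[S [U if e then [S [M { [L [S [M x = e]]] }]]]]

7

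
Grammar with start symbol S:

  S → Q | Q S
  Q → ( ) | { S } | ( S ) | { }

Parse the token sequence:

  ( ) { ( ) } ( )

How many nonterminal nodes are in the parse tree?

8

[S [Q ( )] [S [Q { [S [Q ( )]] }] [S [Q ( )]]]]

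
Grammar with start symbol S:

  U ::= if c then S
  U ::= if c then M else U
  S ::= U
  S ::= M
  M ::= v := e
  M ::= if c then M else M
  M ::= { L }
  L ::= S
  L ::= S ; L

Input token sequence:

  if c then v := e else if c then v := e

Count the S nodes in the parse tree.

2

[S [U if c then [M v := e] else [U if c then [S [M v := e]]]]]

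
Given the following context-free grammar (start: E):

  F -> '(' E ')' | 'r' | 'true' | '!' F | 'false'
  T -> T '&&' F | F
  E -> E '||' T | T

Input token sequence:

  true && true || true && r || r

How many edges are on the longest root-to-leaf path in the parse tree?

[E [E [E [T [T [F true]] && [F true]]] || [T [T [F true]] && [F r]]] || [T [F r]]]

6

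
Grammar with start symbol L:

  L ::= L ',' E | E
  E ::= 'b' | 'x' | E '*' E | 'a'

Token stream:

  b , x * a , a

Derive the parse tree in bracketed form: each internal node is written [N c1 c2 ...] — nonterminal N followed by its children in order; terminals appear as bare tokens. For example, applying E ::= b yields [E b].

L
L , E
L , E , E
E , E , E
b , E , E
b , E * E , E
b , x * E , E
b , x * a , E
b , x * a , a

[L [L [L [E b]] , [E [E x] * [E a]]] , [E a]]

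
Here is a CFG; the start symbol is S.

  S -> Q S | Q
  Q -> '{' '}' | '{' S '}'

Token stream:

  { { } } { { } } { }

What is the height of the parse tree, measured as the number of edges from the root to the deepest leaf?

[S [Q { [S [Q { }]] }] [S [Q { [S [Q { }]] }] [S [Q { }]]]]

5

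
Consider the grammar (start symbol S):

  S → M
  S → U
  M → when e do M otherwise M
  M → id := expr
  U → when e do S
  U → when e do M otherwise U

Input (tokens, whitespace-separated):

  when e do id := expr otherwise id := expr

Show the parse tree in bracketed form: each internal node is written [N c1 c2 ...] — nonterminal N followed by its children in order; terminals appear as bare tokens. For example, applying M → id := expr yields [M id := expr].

S
M
when e do M otherwise M
when e do id := expr otherwise M
when e do id := expr otherwise id := expr

[S [M when e do [M id := expr] otherwise [M id := expr]]]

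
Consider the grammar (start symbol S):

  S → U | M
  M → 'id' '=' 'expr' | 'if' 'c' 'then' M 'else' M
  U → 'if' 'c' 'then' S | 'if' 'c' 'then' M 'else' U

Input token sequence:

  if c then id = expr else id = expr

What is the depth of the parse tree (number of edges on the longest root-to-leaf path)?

3

[S [M if c then [M id = expr] else [M id = expr]]]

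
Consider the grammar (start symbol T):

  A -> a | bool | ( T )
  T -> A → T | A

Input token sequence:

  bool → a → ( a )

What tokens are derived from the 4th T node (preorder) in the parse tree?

[T [A bool] → [T [A a] → [T [A ( [T [A a]] )]]]]

a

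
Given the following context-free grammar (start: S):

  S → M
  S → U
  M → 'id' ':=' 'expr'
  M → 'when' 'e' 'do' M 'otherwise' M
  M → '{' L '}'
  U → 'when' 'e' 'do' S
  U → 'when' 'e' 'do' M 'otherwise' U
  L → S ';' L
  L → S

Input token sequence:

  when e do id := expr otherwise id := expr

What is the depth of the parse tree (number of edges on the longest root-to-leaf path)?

3

[S [M when e do [M id := expr] otherwise [M id := expr]]]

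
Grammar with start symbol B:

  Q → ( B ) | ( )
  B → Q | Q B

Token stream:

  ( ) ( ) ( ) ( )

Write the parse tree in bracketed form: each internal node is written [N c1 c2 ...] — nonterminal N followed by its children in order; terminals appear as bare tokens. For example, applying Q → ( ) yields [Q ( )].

B
Q B
( ) B
( ) Q B
( ) ( ) B
( ) ( ) Q B
( ) ( ) ( ) B
( ) ( ) ( ) Q
( ) ( ) ( ) ( )

[B [Q ( )] [B [Q ( )] [B [Q ( )] [B [Q ( )]]]]]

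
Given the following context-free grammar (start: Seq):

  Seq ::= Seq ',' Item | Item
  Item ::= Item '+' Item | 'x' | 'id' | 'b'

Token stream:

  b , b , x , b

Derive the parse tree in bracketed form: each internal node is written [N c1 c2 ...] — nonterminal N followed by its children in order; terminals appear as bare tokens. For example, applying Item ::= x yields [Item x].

[Seq [Seq [Seq [Seq [Item b]] , [Item b]] , [Item x]] , [Item b]]

Seq
Seq , Item
Seq , Item , Item
Seq , Item , Item , Item
Item , Item , Item , Item
b , Item , Item , Item
b , b , Item , Item
b , b , x , Item
b , b , x , b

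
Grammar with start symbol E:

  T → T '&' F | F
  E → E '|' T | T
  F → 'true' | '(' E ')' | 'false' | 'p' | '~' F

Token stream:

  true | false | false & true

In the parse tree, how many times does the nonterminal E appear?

3

[E [E [E [T [F true]]] | [T [F false]]] | [T [T [F false]] & [F true]]]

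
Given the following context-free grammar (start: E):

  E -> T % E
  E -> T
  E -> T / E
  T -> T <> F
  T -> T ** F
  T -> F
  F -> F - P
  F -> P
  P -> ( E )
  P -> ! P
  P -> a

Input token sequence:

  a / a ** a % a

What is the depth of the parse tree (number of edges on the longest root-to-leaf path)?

[E [T [F [P a]]] / [E [T [T [F [P a]]] ** [F [P a]]] % [E [T [F [P a]]]]]]

6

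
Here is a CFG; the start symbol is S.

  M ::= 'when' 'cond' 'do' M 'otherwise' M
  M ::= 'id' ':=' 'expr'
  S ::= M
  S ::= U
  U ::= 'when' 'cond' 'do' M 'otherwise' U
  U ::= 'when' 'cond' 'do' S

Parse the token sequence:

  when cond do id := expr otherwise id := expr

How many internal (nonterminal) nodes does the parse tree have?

[S [M when cond do [M id := expr] otherwise [M id := expr]]]

4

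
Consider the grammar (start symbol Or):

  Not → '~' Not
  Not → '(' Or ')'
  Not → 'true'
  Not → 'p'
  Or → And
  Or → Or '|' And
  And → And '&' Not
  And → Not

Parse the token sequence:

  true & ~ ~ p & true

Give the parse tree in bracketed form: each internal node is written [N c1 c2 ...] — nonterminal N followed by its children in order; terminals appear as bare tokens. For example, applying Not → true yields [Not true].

Or
And
And & Not
And & Not & Not
Not & Not & Not
true & Not & Not
true & ~ Not & Not
true & ~ ~ Not & Not
true & ~ ~ p & Not
true & ~ ~ p & true

[Or [And [And [And [Not true]] & [Not ~ [Not ~ [Not p]]]] & [Not true]]]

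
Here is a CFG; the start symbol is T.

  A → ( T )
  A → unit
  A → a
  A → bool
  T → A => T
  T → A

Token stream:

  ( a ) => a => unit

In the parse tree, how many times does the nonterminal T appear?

4

[T [A ( [T [A a]] )] => [T [A a] => [T [A unit]]]]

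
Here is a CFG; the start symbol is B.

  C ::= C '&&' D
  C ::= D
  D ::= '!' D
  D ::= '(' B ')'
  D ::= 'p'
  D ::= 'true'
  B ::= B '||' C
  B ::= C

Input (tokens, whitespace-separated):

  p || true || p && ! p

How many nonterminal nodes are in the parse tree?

12

[B [B [B [C [D p]]] || [C [D true]]] || [C [C [D p]] && [D ! [D p]]]]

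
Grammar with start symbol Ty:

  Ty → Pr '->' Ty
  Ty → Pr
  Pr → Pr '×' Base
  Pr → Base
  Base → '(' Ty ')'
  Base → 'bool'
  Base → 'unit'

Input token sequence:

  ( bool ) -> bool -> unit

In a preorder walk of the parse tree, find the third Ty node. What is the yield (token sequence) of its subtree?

bool -> unit

[Ty [Pr [Base ( [Ty [Pr [Base bool]]] )]] -> [Ty [Pr [Base bool]] -> [Ty [Pr [Base unit]]]]]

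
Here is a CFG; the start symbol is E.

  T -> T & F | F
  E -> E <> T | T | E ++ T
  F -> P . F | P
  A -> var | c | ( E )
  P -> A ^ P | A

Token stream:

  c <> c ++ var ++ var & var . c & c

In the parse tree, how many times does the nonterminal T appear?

6

[E [E [E [E [T [F [P [A c]]]]] <> [T [F [P [A c]]]]] ++ [T [F [P [A var]]]]] ++ [T [T [T [F [P [A var]]]] & [F [P [A var]] . [F [P [A c]]]]] & [F [P [A c]]]]]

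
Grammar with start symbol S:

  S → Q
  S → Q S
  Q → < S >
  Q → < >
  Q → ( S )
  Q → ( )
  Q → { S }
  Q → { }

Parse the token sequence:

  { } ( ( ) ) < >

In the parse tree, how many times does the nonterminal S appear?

4

[S [Q { }] [S [Q ( [S [Q ( )]] )] [S [Q < >]]]]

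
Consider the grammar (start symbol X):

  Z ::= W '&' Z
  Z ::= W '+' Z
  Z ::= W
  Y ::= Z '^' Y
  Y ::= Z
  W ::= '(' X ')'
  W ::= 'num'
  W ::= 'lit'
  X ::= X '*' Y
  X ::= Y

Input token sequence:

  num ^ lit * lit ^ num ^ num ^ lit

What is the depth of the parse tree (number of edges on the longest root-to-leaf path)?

[X [X [Y [Z [W num]] ^ [Y [Z [W lit]]]]] * [Y [Z [W lit]] ^ [Y [Z [W num]] ^ [Y [Z [W num]] ^ [Y [Z [W lit]]]]]]]

7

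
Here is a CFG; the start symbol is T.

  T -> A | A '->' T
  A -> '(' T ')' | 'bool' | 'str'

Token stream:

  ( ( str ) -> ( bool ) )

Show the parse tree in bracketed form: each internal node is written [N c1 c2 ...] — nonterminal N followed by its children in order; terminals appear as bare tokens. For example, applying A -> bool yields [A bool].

T
A
( T )
( A -> T )
( ( T ) -> T )
( ( A ) -> T )
( ( str ) -> T )
( ( str ) -> A )
( ( str ) -> ( T ) )
( ( str ) -> ( A ) )
( ( str ) -> ( bool ) )

[T [A ( [T [A ( [T [A str]] )] -> [T [A ( [T [A bool]] )]]] )]]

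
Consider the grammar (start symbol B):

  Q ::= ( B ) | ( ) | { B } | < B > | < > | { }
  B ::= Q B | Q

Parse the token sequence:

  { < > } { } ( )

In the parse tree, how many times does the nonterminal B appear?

4

[B [Q { [B [Q < >]] }] [B [Q { }] [B [Q ( )]]]]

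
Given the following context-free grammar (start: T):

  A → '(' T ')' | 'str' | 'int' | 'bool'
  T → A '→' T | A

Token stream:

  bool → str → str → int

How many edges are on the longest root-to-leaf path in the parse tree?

[T [A bool] → [T [A str] → [T [A str] → [T [A int]]]]]

5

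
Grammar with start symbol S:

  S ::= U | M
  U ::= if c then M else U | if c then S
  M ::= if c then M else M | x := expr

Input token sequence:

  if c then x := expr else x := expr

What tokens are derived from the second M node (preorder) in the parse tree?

[S [M if c then [M x := expr] else [M x := expr]]]

x := expr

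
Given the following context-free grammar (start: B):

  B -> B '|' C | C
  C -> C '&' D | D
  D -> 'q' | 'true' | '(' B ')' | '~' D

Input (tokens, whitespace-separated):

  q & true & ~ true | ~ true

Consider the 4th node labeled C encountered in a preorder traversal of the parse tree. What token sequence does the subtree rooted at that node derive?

[B [B [C [C [C [D q]] & [D true]] & [D ~ [D true]]]] | [C [D ~ [D true]]]]

~ true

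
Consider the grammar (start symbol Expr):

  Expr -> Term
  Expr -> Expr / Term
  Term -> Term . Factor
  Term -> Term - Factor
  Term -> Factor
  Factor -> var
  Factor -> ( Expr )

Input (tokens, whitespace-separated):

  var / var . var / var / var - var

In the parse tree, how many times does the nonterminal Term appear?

[Expr [Expr [Expr [Expr [Term [Factor var]]] / [Term [Term [Factor var]] . [Factor var]]] / [Term [Factor var]]] / [Term [Term [Factor var]] - [Factor var]]]

6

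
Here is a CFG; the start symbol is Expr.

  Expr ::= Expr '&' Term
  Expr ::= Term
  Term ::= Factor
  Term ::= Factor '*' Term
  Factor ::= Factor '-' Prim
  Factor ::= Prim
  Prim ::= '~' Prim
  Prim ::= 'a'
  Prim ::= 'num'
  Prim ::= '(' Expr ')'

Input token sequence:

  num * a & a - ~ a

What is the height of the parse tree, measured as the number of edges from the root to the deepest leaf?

[Expr [Expr [Term [Factor [Prim num]] * [Term [Factor [Prim a]]]]] & [Term [Factor [Factor [Prim a]] - [Prim ~ [Prim a]]]]]

6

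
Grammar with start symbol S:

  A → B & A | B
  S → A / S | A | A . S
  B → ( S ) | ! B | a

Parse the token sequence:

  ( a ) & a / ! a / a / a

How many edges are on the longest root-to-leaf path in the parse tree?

6

[S [A [B ( [S [A [B a]]] )] & [A [B a]]] / [S [A [B ! [B a]]] / [S [A [B a]] / [S [A [B a]]]]]]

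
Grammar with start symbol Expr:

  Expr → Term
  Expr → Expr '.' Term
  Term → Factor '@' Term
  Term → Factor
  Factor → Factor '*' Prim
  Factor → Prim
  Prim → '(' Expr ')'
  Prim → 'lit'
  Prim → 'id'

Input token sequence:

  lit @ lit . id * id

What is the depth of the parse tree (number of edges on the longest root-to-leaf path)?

6

[Expr [Expr [Term [Factor [Prim lit]] @ [Term [Factor [Prim lit]]]]] . [Term [Factor [Factor [Prim id]] * [Prim id]]]]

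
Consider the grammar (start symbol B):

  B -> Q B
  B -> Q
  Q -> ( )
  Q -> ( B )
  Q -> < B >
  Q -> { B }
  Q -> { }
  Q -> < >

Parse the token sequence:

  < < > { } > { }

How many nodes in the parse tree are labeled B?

4

[B [Q < [B [Q < >] [B [Q { }]]] >] [B [Q { }]]]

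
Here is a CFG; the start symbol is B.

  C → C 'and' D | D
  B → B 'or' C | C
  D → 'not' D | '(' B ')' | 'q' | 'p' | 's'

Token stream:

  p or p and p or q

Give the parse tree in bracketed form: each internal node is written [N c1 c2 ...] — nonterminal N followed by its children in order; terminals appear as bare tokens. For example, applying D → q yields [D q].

B
B or C
B or C or C
C or C or C
D or C or C
p or C or C
p or C and D or C
p or D and D or C
p or p and D or C
p or p and p or C
p or p and p or D
p or p and p or q

[B [B [B [C [D p]]] or [C [C [D p]] and [D p]]] or [C [D q]]]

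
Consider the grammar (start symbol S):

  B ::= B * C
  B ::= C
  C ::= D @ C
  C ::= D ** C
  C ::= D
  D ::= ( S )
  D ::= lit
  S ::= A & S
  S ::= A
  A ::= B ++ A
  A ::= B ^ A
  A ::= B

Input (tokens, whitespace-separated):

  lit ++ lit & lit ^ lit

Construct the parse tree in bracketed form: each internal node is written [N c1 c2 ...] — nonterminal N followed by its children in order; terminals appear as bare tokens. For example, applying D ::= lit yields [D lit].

[S [A [B [C [D lit]]] ++ [A [B [C [D lit]]]]] & [S [A [B [C [D lit]]] ^ [A [B [C [D lit]]]]]]]

S
A & S
B ++ A & S
C ++ A & S
D ++ A & S
lit ++ A & S
lit ++ B & S
lit ++ C & S
lit ++ D & S
lit ++ lit & S
lit ++ lit & A
lit ++ lit & B ^ A
lit ++ lit & C ^ A
lit ++ lit & D ^ A
lit ++ lit & lit ^ A
lit ++ lit & lit ^ B
lit ++ lit & lit ^ C
lit ++ lit & lit ^ D
lit ++ lit & lit ^ lit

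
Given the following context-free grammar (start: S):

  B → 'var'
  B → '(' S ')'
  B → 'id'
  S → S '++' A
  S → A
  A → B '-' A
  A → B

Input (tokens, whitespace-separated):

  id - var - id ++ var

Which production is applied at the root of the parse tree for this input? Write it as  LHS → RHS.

S → S '++' A

[S [S [A [B id] - [A [B var] - [A [B id]]]]] ++ [A [B var]]]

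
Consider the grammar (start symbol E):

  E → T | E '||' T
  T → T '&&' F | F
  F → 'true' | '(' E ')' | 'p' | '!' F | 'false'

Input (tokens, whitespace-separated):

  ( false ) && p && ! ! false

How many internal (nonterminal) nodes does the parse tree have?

12

[E [T [T [T [F ( [E [T [F false]]] )]] && [F p]] && [F ! [F ! [F false]]]]]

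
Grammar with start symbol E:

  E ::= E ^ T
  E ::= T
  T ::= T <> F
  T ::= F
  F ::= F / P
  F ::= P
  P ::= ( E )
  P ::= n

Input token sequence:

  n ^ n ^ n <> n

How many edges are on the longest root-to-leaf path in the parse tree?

6

[E [E [E [T [F [P n]]]] ^ [T [F [P n]]]] ^ [T [T [F [P n]]] <> [F [P n]]]]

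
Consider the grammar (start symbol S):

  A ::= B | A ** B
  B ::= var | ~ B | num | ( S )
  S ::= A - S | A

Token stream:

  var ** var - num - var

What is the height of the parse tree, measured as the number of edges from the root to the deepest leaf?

5

[S [A [A [B var]] ** [B var]] - [S [A [B num]] - [S [A [B var]]]]]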